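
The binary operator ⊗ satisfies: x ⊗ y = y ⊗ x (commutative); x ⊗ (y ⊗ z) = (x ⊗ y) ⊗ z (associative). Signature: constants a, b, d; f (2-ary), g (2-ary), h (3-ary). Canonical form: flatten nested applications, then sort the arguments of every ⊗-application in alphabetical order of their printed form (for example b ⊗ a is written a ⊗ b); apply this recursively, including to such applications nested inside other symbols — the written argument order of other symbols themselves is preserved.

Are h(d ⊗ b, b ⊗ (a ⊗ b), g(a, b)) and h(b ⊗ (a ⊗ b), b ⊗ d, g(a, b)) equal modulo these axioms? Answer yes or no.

Left:  h(d ⊗ b, b ⊗ (a ⊗ b), g(a, b))
  Focus inside:  b ⊗ (a ⊗ b)
  Merge nested applications:  b ⊗ a ⊗ b
  Order the arguments:  a ⊗ b ⊗ b
  Put back:  h(b ⊗ d, a ⊗ b ⊗ b, g(a, b))
Right:  h(b ⊗ (a ⊗ b), b ⊗ d, g(a, b))
  Work inside:  b ⊗ (a ⊗ b)
  Flatten:  b ⊗ a ⊗ b
  Sort:  a ⊗ b ⊗ b
  Rebuild:  h(a ⊗ b ⊗ b, b ⊗ d, g(a, b))

Answer: no — h(b ⊗ d, a ⊗ b ⊗ b, g(a, b)) vs h(a ⊗ b ⊗ b, b ⊗ d, g(a, b))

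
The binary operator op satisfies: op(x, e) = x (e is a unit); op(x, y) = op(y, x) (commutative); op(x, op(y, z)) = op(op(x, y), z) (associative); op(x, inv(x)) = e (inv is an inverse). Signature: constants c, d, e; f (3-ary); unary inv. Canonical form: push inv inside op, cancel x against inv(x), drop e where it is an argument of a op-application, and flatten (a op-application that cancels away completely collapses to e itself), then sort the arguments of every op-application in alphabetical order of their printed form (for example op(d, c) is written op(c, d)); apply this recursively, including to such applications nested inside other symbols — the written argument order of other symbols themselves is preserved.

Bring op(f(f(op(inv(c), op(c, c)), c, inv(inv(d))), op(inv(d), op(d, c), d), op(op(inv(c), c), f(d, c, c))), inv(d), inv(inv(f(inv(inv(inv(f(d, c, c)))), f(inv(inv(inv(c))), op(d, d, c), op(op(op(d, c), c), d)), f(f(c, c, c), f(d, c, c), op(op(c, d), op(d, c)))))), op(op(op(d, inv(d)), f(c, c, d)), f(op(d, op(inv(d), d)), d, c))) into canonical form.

Push inv inside:  distribute inv over op and collapse double inv
Collect terms:  op(f(f(c, c, d), op(c, d), f(d, c, c)), inv(d), f(inv(f(d, c, c)), f(inv(c), op(c, d, d), op(c, c, d, d)), f(f(c, c, c), f(d, c, c), op(c, c, d, d))), f(c, c, d), f(d, d, c))
Sort arguments:  op(f(c, c, d), f(d, d, c), f(f(c, c, d), op(c, d), f(d, c, c)), f(inv(f(d, c, c)), f(inv(c), op(c, d, d), op(c, c, d, d)), f(f(c, c, c), f(d, c, c), op(c, c, d, d))), inv(d))

Answer: op(f(c, c, d), f(d, d, c), f(f(c, c, d), op(c, d), f(d, c, c)), f(inv(f(d, c, c)), f(inv(c), op(c, d, d), op(c, c, d, d)), f(f(c, c, c), f(d, c, c), op(c, c, d, d))), inv(d))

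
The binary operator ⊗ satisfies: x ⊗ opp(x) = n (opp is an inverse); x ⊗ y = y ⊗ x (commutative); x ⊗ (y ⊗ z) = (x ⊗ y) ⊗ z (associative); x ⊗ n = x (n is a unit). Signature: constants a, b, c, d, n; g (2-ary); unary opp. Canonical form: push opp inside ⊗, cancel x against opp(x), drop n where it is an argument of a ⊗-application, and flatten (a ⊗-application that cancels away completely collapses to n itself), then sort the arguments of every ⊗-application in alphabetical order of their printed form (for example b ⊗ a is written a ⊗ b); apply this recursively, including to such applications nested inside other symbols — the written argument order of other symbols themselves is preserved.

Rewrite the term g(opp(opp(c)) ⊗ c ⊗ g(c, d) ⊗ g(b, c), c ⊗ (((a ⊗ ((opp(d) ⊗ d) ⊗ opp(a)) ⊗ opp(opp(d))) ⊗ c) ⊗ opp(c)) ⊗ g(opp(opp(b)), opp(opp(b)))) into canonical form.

Answer: g(c ⊗ c ⊗ g(b, c) ⊗ g(c, d), c ⊗ d ⊗ g(b, b))

Derivation:
Descend into:  c ⊗ (((a ⊗ ((opp(d) ⊗ d) ⊗ opp(a)) ⊗ opp(opp(d))) ⊗ c) ⊗ opp(c)) ⊗ g(opp(opp(b)), opp(opp(b)))
Push opp inside:  distribute opp over ⊗ and collapse double opp
Inverses cancel:  a cancels
Combine occurrences:  c ⊗ d ⊗ g(b, b)
Put back:  g(c ⊗ c ⊗ g(b, c) ⊗ g(c, d), c ⊗ d ⊗ g(b, b))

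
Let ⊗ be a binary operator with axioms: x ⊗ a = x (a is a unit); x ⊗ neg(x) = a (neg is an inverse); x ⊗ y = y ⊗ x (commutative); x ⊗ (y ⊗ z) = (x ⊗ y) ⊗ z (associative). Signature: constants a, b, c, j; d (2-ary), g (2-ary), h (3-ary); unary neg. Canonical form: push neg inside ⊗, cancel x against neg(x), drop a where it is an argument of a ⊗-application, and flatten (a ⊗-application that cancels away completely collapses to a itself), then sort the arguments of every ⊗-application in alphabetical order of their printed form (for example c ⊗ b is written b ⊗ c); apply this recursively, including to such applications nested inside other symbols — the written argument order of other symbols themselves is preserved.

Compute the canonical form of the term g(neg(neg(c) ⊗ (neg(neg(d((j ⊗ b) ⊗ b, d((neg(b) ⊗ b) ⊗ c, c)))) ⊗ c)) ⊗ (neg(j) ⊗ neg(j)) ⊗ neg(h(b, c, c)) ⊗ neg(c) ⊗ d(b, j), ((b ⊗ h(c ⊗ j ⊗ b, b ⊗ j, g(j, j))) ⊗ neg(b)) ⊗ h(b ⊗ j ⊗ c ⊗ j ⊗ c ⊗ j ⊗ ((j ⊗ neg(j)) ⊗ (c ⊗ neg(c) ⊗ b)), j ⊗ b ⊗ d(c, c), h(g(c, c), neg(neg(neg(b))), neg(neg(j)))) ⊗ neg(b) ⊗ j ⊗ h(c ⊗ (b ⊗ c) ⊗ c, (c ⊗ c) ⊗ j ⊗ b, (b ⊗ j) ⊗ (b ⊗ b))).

Descend into:  ((b ⊗ h(c ⊗ j ⊗ b, b ⊗ j, g(j, j))) ⊗ neg(b)) ⊗ h(b ⊗ j ⊗ c ⊗ j ⊗ c ⊗ j ⊗ ((j ⊗ neg(j)) ⊗ (c ⊗ neg(c) ⊗ b)), j ⊗ b ⊗ d(c, c), h(g(c, c), neg(neg(neg(b))), neg(neg(j)))) ⊗ neg(b) ⊗ j ⊗ h(c ⊗ (b ⊗ c) ⊗ c, (c ⊗ c) ⊗ j ⊗ b, (b ⊗ j) ⊗ (b ⊗ b))
Push neg inside:  distribute neg over ⊗ and collapse double neg
Combine occurrences:  neg(b) ⊗ h(b ⊗ c ⊗ j, b ⊗ j, g(j, j)) ⊗ h(b ⊗ b ⊗ c ⊗ c ⊗ j ⊗ j ⊗ j, b ⊗ d(c, c) ⊗ j, h(g(c, c), neg(b), j)) ⊗ j ⊗ h(b ⊗ c ⊗ c ⊗ c, b ⊗ c ⊗ c ⊗ j, b ⊗ b ⊗ b ⊗ j)
Sort arguments:  h(b ⊗ b ⊗ c ⊗ c ⊗ j ⊗ j ⊗ j, b ⊗ d(c, c) ⊗ j, h(g(c, c), neg(b), j)) ⊗ h(b ⊗ c ⊗ c ⊗ c, b ⊗ c ⊗ c ⊗ j, b ⊗ b ⊗ b ⊗ j) ⊗ h(b ⊗ c ⊗ j, b ⊗ j, g(j, j)) ⊗ j ⊗ neg(b)
Put back:  g(d(b, j) ⊗ neg(c) ⊗ neg(d(b ⊗ b ⊗ j, d(c, c))) ⊗ neg(h(b, c, c)) ⊗ neg(j) ⊗ neg(j), h(b ⊗ b ⊗ c ⊗ c ⊗ j ⊗ j ⊗ j, b ⊗ d(c, c) ⊗ j, h(g(c, c), neg(b), j)) ⊗ h(b ⊗ c ⊗ c ⊗ c, b ⊗ c ⊗ c ⊗ j, b ⊗ b ⊗ b ⊗ j) ⊗ h(b ⊗ c ⊗ j, b ⊗ j, g(j, j)) ⊗ j ⊗ neg(b))

Answer: g(d(b, j) ⊗ neg(c) ⊗ neg(d(b ⊗ b ⊗ j, d(c, c))) ⊗ neg(h(b, c, c)) ⊗ neg(j) ⊗ neg(j), h(b ⊗ b ⊗ c ⊗ c ⊗ j ⊗ j ⊗ j, b ⊗ d(c, c) ⊗ j, h(g(c, c), neg(b), j)) ⊗ h(b ⊗ c ⊗ c ⊗ c, b ⊗ c ⊗ c ⊗ j, b ⊗ b ⊗ b ⊗ j) ⊗ h(b ⊗ c ⊗ j, b ⊗ j, g(j, j)) ⊗ j ⊗ neg(b))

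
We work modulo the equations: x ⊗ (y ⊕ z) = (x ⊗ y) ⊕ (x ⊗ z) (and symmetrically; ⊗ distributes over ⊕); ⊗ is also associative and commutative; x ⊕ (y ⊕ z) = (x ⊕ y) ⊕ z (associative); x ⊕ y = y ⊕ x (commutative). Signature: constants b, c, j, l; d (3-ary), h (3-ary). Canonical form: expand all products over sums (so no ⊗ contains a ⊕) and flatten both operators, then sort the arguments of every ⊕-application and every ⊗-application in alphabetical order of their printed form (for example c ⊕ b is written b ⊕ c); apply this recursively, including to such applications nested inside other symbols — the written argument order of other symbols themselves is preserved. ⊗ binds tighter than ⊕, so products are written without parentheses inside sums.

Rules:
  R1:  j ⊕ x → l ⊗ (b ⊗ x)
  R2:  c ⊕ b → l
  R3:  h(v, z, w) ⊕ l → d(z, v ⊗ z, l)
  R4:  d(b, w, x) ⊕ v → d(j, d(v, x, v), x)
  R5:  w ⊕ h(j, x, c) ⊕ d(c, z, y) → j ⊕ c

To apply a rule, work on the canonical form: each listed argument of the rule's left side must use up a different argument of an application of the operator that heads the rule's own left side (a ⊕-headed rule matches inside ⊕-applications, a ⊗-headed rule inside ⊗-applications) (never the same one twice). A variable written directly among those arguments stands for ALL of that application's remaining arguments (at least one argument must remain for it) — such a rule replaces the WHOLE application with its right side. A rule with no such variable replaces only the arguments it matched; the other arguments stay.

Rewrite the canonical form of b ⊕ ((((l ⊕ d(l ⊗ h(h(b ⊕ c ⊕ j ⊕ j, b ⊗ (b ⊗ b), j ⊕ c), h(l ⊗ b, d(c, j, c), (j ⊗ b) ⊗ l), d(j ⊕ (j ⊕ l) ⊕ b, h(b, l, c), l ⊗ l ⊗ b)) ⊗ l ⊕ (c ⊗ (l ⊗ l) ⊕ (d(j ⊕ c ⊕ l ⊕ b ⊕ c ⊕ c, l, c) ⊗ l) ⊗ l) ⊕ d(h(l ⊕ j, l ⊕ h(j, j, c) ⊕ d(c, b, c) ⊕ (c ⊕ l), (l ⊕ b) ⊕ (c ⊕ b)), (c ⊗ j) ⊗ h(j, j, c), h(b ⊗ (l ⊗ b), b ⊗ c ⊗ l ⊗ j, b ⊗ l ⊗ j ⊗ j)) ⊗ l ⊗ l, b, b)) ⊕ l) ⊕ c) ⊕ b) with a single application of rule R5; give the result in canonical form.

Answer: b ⊕ b ⊕ c ⊕ d(c ⊗ l ⊗ l ⊕ d(b ⊕ c ⊕ c ⊕ c ⊕ j ⊕ l, l, c) ⊗ l ⊗ l ⊕ d(h(j ⊕ l, c ⊕ j, b ⊕ b ⊕ c ⊕ l), c ⊗ h(j, j, c) ⊗ j, h(b ⊗ b ⊗ l, b ⊗ c ⊗ j ⊗ l, b ⊗ j ⊗ j ⊗ l)) ⊗ l ⊗ l ⊕ h(h(b ⊕ c ⊕ j ⊕ j, b ⊗ b ⊗ b, c ⊕ j), h(b ⊗ l, d(c, j, c), b ⊗ j ⊗ l), d(b ⊕ j ⊕ j ⊕ l, h(b, l, c), b ⊗ l ⊗ l)) ⊗ l ⊗ l, b, b) ⊕ l ⊕ l

Derivation:
Canonical form:  b ⊕ b ⊕ c ⊕ d(c ⊗ l ⊗ l ⊕ d(b ⊕ c ⊕ c ⊕ c ⊕ j ⊕ l, l, c) ⊗ l ⊗ l ⊕ d(h(j ⊕ l, c ⊕ d(c, b, c) ⊕ h(j, j, c) ⊕ l ⊕ l, b ⊕ b ⊕ c ⊕ l), c ⊗ h(j, j, c) ⊗ j, h(b ⊗ b ⊗ l, b ⊗ c ⊗ j ⊗ l, b ⊗ j ⊗ j ⊗ l)) ⊗ l ⊗ l ⊕ h(h(b ⊕ c ⊕ j ⊕ j, b ⊗ b ⊗ b, c ⊕ j), h(b ⊗ l, d(c, j, c), b ⊗ j ⊗ l), d(b ⊕ j ⊕ j ⊕ l, h(b, l, c), b ⊗ l ⊗ l)) ⊗ l ⊗ l, b, b) ⊕ l ⊕ l
Apply R5:  consuming d(c, b, c), h(j, j, c);  w := c ⊕ l ⊕ l, x := j, y := c, z := b
Every leftover argument binds to the variable; the entire application is replaced.
Giving:  b ⊕ b ⊕ c ⊕ d(c ⊗ l ⊗ l ⊕ d(b ⊕ c ⊕ c ⊕ c ⊕ j ⊕ l, l, c) ⊗ l ⊗ l ⊕ d(h(j ⊕ l, c ⊕ j, b ⊕ b ⊕ c ⊕ l), c ⊗ h(j, j, c) ⊗ j, h(b ⊗ b ⊗ l, b ⊗ c ⊗ j ⊗ l, b ⊗ j ⊗ j ⊗ l)) ⊗ l ⊗ l ⊕ h(h(b ⊕ c ⊕ j ⊕ j, b ⊗ b ⊗ b, c ⊕ j), h(b ⊗ l, d(c, j, c), b ⊗ j ⊗ l), d(b ⊕ j ⊕ j ⊕ l, h(b, l, c), b ⊗ l ⊗ l)) ⊗ l ⊗ l, b, b) ⊕ l ⊕ l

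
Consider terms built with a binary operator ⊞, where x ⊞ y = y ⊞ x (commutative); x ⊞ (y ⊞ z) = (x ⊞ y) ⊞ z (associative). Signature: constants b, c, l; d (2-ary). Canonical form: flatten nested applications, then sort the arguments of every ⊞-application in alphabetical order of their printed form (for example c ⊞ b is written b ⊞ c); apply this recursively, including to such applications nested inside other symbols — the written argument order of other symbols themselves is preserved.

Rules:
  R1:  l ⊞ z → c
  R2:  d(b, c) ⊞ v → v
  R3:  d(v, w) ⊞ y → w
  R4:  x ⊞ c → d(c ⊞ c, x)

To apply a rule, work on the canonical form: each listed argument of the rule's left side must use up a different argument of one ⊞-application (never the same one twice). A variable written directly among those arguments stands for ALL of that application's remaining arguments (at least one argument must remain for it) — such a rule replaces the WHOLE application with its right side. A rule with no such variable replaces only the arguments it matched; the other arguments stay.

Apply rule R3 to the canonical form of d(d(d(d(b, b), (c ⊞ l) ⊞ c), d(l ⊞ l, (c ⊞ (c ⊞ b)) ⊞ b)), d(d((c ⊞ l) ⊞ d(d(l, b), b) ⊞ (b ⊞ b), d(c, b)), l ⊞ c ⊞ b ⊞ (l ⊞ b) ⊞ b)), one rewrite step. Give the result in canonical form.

Canonical form:  d(d(d(d(b, b), c ⊞ c ⊞ l), d(l ⊞ l, b ⊞ b ⊞ c ⊞ c)), d(d(b ⊞ b ⊞ c ⊞ d(d(l, b), b) ⊞ l, d(c, b)), b ⊞ b ⊞ b ⊞ c ⊞ l ⊞ l))
Apply R3:  consuming d(d(l, b), b);  v := d(l, b), w := b, y := b ⊞ b ⊞ c ⊞ l
The extension variable absorbs all remaining arguments, so the whole application is rewritten.
Result:  d(d(d(d(b, b), c ⊞ c ⊞ l), d(l ⊞ l, b ⊞ b ⊞ c ⊞ c)), d(d(b, d(c, b)), b ⊞ b ⊞ b ⊞ c ⊞ l ⊞ l))

Answer: d(d(d(d(b, b), c ⊞ c ⊞ l), d(l ⊞ l, b ⊞ b ⊞ c ⊞ c)), d(d(b, d(c, b)), b ⊞ b ⊞ b ⊞ c ⊞ l ⊞ l))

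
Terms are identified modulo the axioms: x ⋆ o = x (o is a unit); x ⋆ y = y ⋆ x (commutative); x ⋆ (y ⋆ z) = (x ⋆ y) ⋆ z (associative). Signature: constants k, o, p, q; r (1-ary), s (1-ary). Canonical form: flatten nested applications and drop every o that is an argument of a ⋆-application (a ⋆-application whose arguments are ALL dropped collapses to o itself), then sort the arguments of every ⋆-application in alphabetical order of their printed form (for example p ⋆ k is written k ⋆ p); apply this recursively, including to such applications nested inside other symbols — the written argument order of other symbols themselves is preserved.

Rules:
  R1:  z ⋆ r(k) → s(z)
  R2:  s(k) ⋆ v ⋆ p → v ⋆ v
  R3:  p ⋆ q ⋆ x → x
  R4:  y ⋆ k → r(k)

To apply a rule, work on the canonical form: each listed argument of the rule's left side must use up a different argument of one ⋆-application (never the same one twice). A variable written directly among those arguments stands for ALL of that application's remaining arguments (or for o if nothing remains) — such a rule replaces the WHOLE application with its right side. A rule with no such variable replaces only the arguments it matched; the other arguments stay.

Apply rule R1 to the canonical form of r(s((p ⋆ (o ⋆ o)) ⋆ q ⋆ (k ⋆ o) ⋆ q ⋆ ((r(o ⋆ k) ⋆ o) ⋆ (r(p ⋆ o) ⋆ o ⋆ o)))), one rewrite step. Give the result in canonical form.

Answer: r(s(s(k ⋆ p ⋆ q ⋆ q ⋆ r(p))))

Derivation:
Canonical form:  r(s(k ⋆ p ⋆ q ⋆ q ⋆ r(k) ⋆ r(p)))
Apply R1:  consuming r(k);  z := k ⋆ p ⋆ q ⋆ q ⋆ r(p)
The extension variable absorbs all remaining arguments, so the whole application is rewritten.
New term:  r(s(s(k ⋆ p ⋆ q ⋆ q ⋆ r(p))))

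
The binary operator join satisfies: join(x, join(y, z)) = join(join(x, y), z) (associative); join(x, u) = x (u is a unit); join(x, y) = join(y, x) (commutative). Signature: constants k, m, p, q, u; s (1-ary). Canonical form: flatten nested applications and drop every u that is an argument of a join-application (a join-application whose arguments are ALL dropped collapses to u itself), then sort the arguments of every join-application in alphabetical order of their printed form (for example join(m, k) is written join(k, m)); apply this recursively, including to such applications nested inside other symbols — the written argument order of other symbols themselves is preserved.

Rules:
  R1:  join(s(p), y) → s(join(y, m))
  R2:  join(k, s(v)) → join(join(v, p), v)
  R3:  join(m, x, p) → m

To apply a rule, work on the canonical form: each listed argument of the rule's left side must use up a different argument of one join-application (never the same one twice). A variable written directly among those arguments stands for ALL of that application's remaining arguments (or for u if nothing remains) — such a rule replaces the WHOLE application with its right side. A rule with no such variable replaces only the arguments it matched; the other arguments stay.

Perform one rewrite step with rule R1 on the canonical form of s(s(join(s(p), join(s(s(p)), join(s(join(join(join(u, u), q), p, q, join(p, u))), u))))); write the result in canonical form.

Answer: s(s(s(join(m, s(join(p, p, q, q)), s(s(p))))))

Derivation:
Canonical form:  s(s(join(s(join(p, p, q, q)), s(p), s(s(p)))))
R1 matches:  uses s(p);  y := join(s(join(p, p, q, q)), s(s(p)))
Every leftover argument binds to the variable; the entire application is replaced.
New term:  s(s(s(join(m, s(join(p, p, q, q)), s(s(p))))))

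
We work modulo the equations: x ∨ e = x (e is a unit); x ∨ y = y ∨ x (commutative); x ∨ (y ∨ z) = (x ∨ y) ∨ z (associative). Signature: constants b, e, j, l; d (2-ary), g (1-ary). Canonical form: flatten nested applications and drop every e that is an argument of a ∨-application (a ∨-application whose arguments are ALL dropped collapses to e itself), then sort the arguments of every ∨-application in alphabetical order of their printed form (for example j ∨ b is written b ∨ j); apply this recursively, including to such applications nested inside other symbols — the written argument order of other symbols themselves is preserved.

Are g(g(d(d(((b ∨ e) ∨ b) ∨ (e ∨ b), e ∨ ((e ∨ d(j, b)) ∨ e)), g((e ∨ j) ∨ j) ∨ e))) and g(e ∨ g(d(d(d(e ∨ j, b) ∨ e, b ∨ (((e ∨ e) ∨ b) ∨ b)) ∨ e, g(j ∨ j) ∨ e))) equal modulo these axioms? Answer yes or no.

Left:  g(g(d(d(((b ∨ e) ∨ b) ∨ (e ∨ b), e ∨ ((e ∨ d(j, b)) ∨ e)), g((e ∨ j) ∨ j) ∨ e)))
  Focus inside:  e ∨ ((e ∨ d(j, b)) ∨ e)
  Un-nest:  e ∨ e ∨ d(j, b) ∨ e
  Units out:  drop e (×3)
  Sort:  d(j, b)
  Rebuild:  g(g(d(d(b ∨ b ∨ b, d(j, b)), g(j ∨ j))))
Right:  g(e ∨ g(d(d(d(e ∨ j, b) ∨ e, b ∨ (((e ∨ e) ∨ b) ∨ b)) ∨ e, g(j ∨ j) ∨ e)))
  Work inside:  e ∨ g(d(d(d(e ∨ j, b) ∨ e, b ∨ (((e ∨ e) ∨ b) ∨ b)) ∨ e, g(j ∨ j) ∨ e))
  Canonicalize subterm:  g(d(d(d(e ∨ j, b) ∨ e, b ∨ (((e ∨ e) ∨ b) ∨ b)) ∨ e, g(j ∨ j) ∨ e))  →  g(d(d(d(j, b), b ∨ b ∨ b), g(j ∨ j)))
  Drop the unit:  drop e
  Sort:  g(d(d(d(j, b), b ∨ b ∨ b), g(j ∨ j)))
  Put back:  g(g(d(d(d(j, b), b ∨ b ∨ b), g(j ∨ j))))

Answer: no — g(g(d(d(b ∨ b ∨ b, d(j, b)), g(j ∨ j)))) vs g(g(d(d(d(j, b), b ∨ b ∨ b), g(j ∨ j))))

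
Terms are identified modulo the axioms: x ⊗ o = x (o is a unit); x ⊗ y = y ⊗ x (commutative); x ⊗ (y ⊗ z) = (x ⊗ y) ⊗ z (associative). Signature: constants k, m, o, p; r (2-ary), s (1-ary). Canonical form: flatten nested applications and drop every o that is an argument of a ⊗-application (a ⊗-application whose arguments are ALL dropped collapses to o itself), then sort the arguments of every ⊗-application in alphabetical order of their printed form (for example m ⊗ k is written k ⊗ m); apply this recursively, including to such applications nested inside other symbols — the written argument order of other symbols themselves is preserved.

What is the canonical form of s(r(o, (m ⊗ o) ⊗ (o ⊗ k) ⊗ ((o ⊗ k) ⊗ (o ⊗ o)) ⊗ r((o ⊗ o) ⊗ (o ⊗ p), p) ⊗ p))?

Focus inside:  (m ⊗ o) ⊗ (o ⊗ k) ⊗ ((o ⊗ k) ⊗ (o ⊗ o)) ⊗ r((o ⊗ o) ⊗ (o ⊗ p), p) ⊗ p
Un-nest:  m ⊗ o ⊗ o ⊗ k ⊗ o ⊗ k ⊗ o ⊗ o ⊗ r((o ⊗ o) ⊗ (o ⊗ p), p) ⊗ p
Simplify inside:  r((o ⊗ o) ⊗ (o ⊗ p), p)  →  r(p, p)
Unit:  drop o (×5)
Sort arguments:  k ⊗ k ⊗ m ⊗ p ⊗ r(p, p)
Rebuild:  s(r(o, k ⊗ k ⊗ m ⊗ p ⊗ r(p, p)))

Answer: s(r(o, k ⊗ k ⊗ m ⊗ p ⊗ r(p, p)))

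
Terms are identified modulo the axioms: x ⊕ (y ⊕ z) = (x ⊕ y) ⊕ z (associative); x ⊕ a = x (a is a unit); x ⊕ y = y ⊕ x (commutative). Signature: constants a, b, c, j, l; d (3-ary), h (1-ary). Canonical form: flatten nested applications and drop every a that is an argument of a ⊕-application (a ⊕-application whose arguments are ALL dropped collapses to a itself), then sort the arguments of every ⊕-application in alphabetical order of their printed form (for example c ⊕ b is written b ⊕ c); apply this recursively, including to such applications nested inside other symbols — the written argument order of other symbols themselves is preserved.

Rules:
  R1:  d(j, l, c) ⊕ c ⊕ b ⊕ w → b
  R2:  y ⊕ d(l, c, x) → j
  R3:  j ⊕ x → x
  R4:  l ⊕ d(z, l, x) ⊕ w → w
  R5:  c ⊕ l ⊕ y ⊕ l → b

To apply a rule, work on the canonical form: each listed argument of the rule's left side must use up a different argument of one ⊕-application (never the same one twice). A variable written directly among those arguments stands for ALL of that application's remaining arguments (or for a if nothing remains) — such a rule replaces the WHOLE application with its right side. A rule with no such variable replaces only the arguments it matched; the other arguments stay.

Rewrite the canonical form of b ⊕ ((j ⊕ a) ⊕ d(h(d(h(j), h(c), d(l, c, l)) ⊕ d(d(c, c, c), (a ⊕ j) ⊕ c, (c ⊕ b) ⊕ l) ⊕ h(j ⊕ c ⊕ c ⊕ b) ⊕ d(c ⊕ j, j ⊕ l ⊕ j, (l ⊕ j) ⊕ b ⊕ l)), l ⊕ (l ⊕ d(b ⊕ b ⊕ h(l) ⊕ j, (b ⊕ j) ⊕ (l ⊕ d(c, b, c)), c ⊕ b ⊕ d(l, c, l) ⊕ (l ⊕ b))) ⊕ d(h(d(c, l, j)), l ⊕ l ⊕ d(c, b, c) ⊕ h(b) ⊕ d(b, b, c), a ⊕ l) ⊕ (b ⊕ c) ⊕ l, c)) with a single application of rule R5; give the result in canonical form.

Answer: b ⊕ d(h(d(c ⊕ j, j ⊕ j ⊕ l, b ⊕ j ⊕ l ⊕ l) ⊕ d(d(c, c, c), c ⊕ j, b ⊕ c ⊕ l) ⊕ d(h(j), h(c), d(l, c, l)) ⊕ h(b ⊕ c ⊕ c ⊕ j)), b, c) ⊕ j

Derivation:
Canonical form:  b ⊕ d(h(d(c ⊕ j, j ⊕ j ⊕ l, b ⊕ j ⊕ l ⊕ l) ⊕ d(d(c, c, c), c ⊕ j, b ⊕ c ⊕ l) ⊕ d(h(j), h(c), d(l, c, l)) ⊕ h(b ⊕ c ⊕ c ⊕ j)), b ⊕ c ⊕ d(b ⊕ b ⊕ h(l) ⊕ j, b ⊕ d(c, b, c) ⊕ j ⊕ l, b ⊕ b ⊕ c ⊕ d(l, c, l) ⊕ l) ⊕ d(h(d(c, l, j)), d(b, b, c) ⊕ d(c, b, c) ⊕ h(b) ⊕ l ⊕ l, l) ⊕ l ⊕ l ⊕ l, c) ⊕ j
Apply R5:  consuming c, l, l;  y := b ⊕ d(b ⊕ b ⊕ h(l) ⊕ j, b ⊕ d(c, b, c) ⊕ j ⊕ l, b ⊕ b ⊕ c ⊕ d(l, c, l) ⊕ l) ⊕ d(h(d(c, l, j)), d(b, b, c) ⊕ d(c, b, c) ⊕ h(b) ⊕ l ⊕ l, l) ⊕ l
The extension variable absorbs all remaining arguments, so the whole application is rewritten.
New term:  b ⊕ d(h(d(c ⊕ j, j ⊕ j ⊕ l, b ⊕ j ⊕ l ⊕ l) ⊕ d(d(c, c, c), c ⊕ j, b ⊕ c ⊕ l) ⊕ d(h(j), h(c), d(l, c, l)) ⊕ h(b ⊕ c ⊕ c ⊕ j)), b, c) ⊕ j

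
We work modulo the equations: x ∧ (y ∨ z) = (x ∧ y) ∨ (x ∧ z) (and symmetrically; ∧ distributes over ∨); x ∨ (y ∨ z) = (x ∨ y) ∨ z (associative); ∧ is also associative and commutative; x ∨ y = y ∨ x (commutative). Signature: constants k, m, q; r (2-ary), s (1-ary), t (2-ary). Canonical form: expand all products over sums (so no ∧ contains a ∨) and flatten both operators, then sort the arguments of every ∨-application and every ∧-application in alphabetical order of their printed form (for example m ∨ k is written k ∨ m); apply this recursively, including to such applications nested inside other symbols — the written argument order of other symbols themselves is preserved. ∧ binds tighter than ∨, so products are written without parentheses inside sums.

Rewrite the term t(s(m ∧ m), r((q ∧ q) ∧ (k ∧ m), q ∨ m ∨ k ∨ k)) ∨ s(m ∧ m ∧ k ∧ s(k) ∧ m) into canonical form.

Answer: s(k ∧ m ∧ m ∧ m ∧ s(k)) ∨ t(s(m ∧ m), r(k ∧ m ∧ q ∧ q, k ∨ k ∨ m ∨ q))

Derivation:
Un-nest:  t(s(m ∧ m), r(k ∧ m ∧ q ∧ q, k ∨ k ∨ m ∨ q)) ∨ s(k ∧ m ∧ m ∧ m ∧ s(k))
Order the arguments:  s(k ∧ m ∧ m ∧ m ∧ s(k)) ∨ t(s(m ∧ m), r(k ∧ m ∧ q ∧ q, k ∨ k ∨ m ∨ q))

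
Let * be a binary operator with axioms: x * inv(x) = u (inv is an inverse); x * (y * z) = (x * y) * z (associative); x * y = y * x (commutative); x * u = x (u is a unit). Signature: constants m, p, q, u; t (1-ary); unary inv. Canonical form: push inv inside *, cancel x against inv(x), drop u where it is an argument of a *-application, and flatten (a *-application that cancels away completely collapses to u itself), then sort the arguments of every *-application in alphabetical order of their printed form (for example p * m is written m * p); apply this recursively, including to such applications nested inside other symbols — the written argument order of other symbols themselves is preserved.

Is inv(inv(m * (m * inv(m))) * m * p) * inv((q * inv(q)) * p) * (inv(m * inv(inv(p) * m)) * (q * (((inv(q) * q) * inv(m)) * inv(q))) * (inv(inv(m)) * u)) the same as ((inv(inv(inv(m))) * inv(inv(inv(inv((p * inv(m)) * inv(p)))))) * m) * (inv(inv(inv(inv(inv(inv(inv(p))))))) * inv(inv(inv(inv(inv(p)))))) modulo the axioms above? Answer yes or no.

Left:  inv(inv(m * (m * inv(m))) * m * p) * inv((q * inv(q)) * p) * (inv(m * inv(inv(p) * m)) * (q * (((inv(q) * q) * inv(m)) * inv(q))) * (inv(inv(m)) * u))
  Push inv inside:  distribute inv over * and collapse double inv
  Inverses cancel:  m cancels; q cancels
  Collect:  inv(p) * inv(p) * inv(p)
Right:  ((inv(inv(inv(m))) * inv(inv(inv(inv((p * inv(m)) * inv(p)))))) * m) * (inv(inv(inv(inv(inv(inv(inv(p))))))) * inv(inv(inv(inv(inv(p))))))
  Push inv inside:  distribute inv over * and collapse double inv
  Collect terms:  inv(m) * inv(p) * inv(p)

Answer: no — inv(p) * inv(p) * inv(p) vs inv(m) * inv(p) * inv(p)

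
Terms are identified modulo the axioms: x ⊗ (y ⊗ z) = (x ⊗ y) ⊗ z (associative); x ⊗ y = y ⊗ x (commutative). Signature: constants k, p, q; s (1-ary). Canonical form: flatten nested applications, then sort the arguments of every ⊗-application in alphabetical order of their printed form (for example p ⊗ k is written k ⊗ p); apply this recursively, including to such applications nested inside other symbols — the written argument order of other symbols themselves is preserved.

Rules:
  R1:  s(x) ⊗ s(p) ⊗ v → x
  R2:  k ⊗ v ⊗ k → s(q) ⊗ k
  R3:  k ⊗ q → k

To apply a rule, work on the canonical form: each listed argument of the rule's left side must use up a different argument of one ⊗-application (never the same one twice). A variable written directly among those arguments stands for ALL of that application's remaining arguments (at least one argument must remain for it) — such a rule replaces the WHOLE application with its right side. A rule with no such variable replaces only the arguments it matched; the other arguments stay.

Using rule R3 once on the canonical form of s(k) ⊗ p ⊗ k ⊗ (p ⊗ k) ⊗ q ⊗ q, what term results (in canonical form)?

Answer: k ⊗ k ⊗ p ⊗ p ⊗ q ⊗ s(k)

Derivation:
Canonical form:  k ⊗ k ⊗ p ⊗ p ⊗ q ⊗ q ⊗ s(k)
Match R3:  consume k, q
Giving:  k ⊗ k ⊗ p ⊗ p ⊗ q ⊗ s(k)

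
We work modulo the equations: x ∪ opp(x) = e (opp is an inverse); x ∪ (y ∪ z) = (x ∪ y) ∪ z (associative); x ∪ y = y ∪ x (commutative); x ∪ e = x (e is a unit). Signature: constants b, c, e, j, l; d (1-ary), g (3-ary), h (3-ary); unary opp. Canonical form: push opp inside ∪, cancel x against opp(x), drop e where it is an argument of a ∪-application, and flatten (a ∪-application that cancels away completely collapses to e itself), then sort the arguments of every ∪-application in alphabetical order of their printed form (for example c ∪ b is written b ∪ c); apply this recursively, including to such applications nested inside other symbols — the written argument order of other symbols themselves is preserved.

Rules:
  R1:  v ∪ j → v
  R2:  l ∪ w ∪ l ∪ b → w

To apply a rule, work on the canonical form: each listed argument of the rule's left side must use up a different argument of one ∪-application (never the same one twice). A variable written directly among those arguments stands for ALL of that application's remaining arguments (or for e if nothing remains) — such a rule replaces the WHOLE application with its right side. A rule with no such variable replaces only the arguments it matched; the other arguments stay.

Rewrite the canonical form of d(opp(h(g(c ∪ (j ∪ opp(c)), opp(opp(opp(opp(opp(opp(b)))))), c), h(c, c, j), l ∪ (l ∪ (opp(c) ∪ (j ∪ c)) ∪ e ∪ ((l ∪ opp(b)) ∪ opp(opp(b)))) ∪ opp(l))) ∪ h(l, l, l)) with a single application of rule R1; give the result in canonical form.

Answer: d(h(l, l, l) ∪ opp(h(g(j, b, c), h(c, c, j), l ∪ l)))

Derivation:
Canonical form:  d(h(l, l, l) ∪ opp(h(g(j, b, c), h(c, c, j), j ∪ l ∪ l)))
Apply R1:  consuming j;  v := l ∪ l
The variable takes the whole remainder — replace the entire application.
Result:  d(h(l, l, l) ∪ opp(h(g(j, b, c), h(c, c, j), l ∪ l)))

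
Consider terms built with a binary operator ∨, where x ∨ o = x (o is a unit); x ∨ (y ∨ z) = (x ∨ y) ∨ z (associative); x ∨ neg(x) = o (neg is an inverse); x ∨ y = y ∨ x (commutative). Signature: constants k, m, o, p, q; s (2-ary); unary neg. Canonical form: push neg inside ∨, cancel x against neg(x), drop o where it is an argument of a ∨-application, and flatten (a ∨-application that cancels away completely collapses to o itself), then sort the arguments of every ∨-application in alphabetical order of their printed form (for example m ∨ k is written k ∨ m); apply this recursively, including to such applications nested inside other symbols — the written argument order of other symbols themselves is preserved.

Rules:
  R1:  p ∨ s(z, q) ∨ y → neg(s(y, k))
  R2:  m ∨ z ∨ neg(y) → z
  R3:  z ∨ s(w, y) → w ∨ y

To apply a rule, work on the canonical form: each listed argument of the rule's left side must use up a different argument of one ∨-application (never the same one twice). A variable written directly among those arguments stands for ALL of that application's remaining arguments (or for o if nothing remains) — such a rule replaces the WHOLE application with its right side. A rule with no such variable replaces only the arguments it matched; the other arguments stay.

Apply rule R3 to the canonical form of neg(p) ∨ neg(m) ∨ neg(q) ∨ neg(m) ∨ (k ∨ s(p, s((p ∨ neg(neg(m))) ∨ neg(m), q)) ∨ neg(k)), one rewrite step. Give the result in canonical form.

Canonical form:  neg(m) ∨ neg(m) ∨ neg(p) ∨ neg(q) ∨ s(p, s(p, q))
R3 matches:  uses s(p, s(p, q));  w := p, y := s(p, q), z := neg(m) ∨ neg(m) ∨ neg(p) ∨ neg(q)
The variable takes the whole remainder — replace the entire application.
New term:  p ∨ s(p, q)

Answer: p ∨ s(p, q)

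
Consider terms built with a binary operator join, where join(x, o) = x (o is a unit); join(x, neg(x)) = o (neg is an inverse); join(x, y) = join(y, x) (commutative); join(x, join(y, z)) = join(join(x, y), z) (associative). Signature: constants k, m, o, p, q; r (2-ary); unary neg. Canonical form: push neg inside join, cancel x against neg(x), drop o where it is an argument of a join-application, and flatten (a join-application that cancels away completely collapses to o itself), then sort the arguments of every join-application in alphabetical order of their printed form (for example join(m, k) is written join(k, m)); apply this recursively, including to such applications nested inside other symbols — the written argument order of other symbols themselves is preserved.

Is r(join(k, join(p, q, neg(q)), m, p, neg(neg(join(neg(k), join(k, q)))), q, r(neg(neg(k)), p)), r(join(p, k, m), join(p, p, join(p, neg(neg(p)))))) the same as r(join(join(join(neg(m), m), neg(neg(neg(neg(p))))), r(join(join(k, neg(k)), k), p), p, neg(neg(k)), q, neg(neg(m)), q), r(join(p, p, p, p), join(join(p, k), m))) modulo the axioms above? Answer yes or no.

Answer: no — r(join(k, m, p, p, q, q, r(k, p)), r(join(k, m, p), join(p, p, p, p))) vs r(join(k, m, p, p, q, q, r(k, p)), r(join(p, p, p, p), join(k, m, p)))

Derivation:
Left:  r(join(k, join(p, q, neg(q)), m, p, neg(neg(join(neg(k), join(k, q)))), q, r(neg(neg(k)), p)), r(join(p, k, m), join(p, p, join(p, neg(neg(p))))))
  Work inside:  join(k, join(p, q, neg(q)), m, p, neg(neg(join(neg(k), join(k, q)))), q, r(neg(neg(k)), p))
  Push neg inside:  distribute neg over join and collapse double neg
  Collect:  join(k, p, p, q, q, m, r(k, p))
  Order the arguments:  join(k, m, p, p, q, q, r(k, p))
  Put back:  r(join(k, m, p, p, q, q, r(k, p)), r(join(k, m, p), join(p, p, p, p)))
Right:  r(join(join(join(neg(m), m), neg(neg(neg(neg(p))))), r(join(join(k, neg(k)), k), p), p, neg(neg(k)), q, neg(neg(m)), q), r(join(p, p, p, p), join(join(p, k), m)))
  Descend into:  join(join(join(neg(m), m), neg(neg(neg(neg(p))))), r(join(join(k, neg(k)), k), p), p, neg(neg(k)), q, neg(neg(m)), q)
  Push neg inside:  distribute neg over join and collapse double neg
  Collect:  join(m, p, p, r(k, p), k, q, q)
  Order the arguments:  join(k, m, p, p, q, q, r(k, p))
  Reassemble:  r(join(k, m, p, p, q, q, r(k, p)), r(join(p, p, p, p), join(k, m, p)))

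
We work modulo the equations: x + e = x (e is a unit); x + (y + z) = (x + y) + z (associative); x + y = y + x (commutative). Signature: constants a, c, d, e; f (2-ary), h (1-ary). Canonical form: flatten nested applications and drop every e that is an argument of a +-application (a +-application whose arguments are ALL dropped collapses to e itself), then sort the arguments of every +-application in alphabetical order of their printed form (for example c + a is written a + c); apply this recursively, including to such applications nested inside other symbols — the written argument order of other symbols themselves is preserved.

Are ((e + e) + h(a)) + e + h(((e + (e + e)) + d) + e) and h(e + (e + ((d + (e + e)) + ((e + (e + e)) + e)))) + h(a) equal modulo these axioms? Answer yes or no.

Answer: yes — both canonical forms are h(a) + h(d)

Derivation:
Left:  ((e + e) + h(a)) + e + h(((e + (e + e)) + d) + e)
  Merge nested applications:  e + e + h(a) + e + h(((e + (e + e)) + d) + e)
  Simplify inside:  h(((e + (e + e)) + d) + e)  →  h(d)
  Drop the unit:  drop e (×3)
  Order the arguments:  h(a) + h(d)
Right:  h(e + (e + ((d + (e + e)) + ((e + (e + e)) + e)))) + h(a)
  Inside:  h(e + (e + ((d + (e + e)) + ((e + (e + e)) + e))))  →  h(d)
  Sort:  h(a) + h(d)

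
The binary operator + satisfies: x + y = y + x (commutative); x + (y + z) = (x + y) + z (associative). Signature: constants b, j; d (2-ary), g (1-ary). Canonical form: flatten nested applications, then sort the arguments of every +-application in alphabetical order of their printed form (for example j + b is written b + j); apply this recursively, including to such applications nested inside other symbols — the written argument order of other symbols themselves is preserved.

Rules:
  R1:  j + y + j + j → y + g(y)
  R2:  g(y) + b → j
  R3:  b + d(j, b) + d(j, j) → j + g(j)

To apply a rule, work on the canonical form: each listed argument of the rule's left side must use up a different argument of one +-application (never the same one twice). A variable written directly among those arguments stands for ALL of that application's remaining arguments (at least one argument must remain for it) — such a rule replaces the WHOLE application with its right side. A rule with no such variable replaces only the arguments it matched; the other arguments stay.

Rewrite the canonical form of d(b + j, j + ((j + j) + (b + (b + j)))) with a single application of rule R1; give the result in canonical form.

Answer: d(b + j, b + b + g(b + b + j) + j)

Derivation:
Canonical form:  d(b + j, b + b + j + j + j + j)
Match R1:  consume j, j, j;  y := b + b + j
The extension variable absorbs all remaining arguments, so the whole application is rewritten.
Giving:  d(b + j, b + b + g(b + b + j) + j)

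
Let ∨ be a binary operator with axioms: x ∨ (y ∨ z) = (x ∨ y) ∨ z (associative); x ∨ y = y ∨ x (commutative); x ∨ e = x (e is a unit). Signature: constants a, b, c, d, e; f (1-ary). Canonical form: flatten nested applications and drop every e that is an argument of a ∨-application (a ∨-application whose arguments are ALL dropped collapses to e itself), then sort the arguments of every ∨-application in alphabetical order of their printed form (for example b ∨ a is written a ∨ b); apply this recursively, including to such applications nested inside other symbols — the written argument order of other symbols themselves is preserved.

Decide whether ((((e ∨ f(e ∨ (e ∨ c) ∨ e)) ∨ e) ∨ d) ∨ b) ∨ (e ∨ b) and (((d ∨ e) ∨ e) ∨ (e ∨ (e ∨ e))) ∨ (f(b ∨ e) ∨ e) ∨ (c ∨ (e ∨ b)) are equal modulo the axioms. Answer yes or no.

Answer: no — b ∨ b ∨ d ∨ f(c) vs b ∨ c ∨ d ∨ f(b)

Derivation:
Left:  ((((e ∨ f(e ∨ (e ∨ c) ∨ e)) ∨ e) ∨ d) ∨ b) ∨ (e ∨ b)
  Flatten:  e ∨ f(e ∨ (e ∨ c) ∨ e) ∨ e ∨ d ∨ b ∨ e ∨ b
  Simplify inside:  f(e ∨ (e ∨ c) ∨ e)  →  f(c)
  Units out:  drop e (×3)
  Sort arguments:  b ∨ b ∨ d ∨ f(c)
Right:  (((d ∨ e) ∨ e) ∨ (e ∨ (e ∨ e))) ∨ (f(b ∨ e) ∨ e) ∨ (c ∨ (e ∨ b))
  Un-nest:  d ∨ e ∨ e ∨ e ∨ e ∨ e ∨ f(b ∨ e) ∨ e ∨ c ∨ e ∨ b
  Simplify inside:  f(b ∨ e)  →  f(b)
  Units out:  drop e (×7)
  Sort arguments:  b ∨ c ∨ d ∨ f(b)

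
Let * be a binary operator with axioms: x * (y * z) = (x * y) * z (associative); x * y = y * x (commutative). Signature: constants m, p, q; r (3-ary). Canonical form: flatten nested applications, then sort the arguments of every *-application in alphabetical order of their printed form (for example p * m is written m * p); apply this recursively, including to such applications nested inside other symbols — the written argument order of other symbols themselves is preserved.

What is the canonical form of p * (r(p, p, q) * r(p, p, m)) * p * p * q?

Flatten:  p * r(p, p, q) * r(p, p, m) * p * p * q
Sort:  p * p * p * q * r(p, p, m) * r(p, p, q)

Answer: p * p * p * q * r(p, p, m) * r(p, p, q)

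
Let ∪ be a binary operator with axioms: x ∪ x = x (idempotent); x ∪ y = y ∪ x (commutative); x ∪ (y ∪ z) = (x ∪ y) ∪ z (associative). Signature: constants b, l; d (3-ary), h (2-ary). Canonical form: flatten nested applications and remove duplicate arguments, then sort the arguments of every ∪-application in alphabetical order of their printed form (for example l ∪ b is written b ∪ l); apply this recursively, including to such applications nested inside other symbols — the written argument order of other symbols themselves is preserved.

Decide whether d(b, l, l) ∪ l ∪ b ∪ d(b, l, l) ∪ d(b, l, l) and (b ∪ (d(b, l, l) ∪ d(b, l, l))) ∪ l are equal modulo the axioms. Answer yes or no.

Answer: yes — both canonical forms are b ∪ d(b, l, l) ∪ l

Derivation:
Left:  d(b, l, l) ∪ l ∪ b ∪ d(b, l, l) ∪ d(b, l, l)
  Drop duplicates:  drop duplicate d(b, l, l), d(b, l, l)
  Order the arguments:  b ∪ d(b, l, l) ∪ l
Right:  (b ∪ (d(b, l, l) ∪ d(b, l, l))) ∪ l
  Merge nested applications:  b ∪ d(b, l, l) ∪ d(b, l, l) ∪ l
  Drop duplicates:  drop duplicate d(b, l, l)
  Sort:  b ∪ d(b, l, l) ∪ l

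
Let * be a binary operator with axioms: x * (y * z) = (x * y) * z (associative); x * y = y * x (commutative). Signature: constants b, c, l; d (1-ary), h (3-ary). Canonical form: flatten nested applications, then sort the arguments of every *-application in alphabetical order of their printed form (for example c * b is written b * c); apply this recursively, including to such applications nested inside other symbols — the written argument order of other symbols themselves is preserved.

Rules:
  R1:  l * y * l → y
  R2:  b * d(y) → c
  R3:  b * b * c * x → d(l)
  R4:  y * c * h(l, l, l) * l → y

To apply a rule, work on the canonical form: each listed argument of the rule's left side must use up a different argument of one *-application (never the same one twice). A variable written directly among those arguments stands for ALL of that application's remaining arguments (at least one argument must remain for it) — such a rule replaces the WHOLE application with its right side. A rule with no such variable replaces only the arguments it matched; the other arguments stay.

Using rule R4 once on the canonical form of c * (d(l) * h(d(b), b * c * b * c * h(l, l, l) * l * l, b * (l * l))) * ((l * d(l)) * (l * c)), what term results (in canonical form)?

Answer: c * c * d(l) * d(l) * h(d(b), b * b * c * l, b * l * l) * l * l

Derivation:
Canonical form:  c * c * d(l) * d(l) * h(d(b), b * b * c * c * h(l, l, l) * l * l, b * l * l) * l * l
Apply R4:  consuming c, h(l, l, l), l;  y := b * b * c * l
The variable takes the whole remainder — replace the entire application.
Giving:  c * c * d(l) * d(l) * h(d(b), b * b * c * l, b * l * l) * l * l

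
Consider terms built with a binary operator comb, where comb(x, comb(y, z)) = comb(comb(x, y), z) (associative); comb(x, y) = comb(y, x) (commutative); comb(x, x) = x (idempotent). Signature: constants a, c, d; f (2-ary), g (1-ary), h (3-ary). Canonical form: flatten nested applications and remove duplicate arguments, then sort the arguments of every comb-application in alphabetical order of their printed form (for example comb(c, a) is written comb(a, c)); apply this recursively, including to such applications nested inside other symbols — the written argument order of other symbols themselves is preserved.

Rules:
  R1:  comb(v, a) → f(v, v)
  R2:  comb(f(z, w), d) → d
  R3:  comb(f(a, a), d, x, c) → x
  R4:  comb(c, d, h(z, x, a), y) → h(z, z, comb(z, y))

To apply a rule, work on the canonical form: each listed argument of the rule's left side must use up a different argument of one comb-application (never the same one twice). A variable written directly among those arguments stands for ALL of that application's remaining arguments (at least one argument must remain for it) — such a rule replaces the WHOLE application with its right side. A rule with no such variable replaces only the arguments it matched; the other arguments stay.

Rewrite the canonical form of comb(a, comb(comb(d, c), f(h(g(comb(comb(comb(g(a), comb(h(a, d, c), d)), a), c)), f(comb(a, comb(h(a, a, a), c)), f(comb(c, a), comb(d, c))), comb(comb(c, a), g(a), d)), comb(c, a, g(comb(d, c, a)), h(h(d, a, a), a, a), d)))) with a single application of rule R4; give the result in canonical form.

Canonical form:  comb(a, c, d, f(h(g(comb(a, c, d, g(a), h(a, d, c))), f(comb(a, c, h(a, a, a)), f(comb(a, c), comb(c, d))), comb(a, c, d, g(a))), comb(a, c, d, g(comb(a, c, d)), h(h(d, a, a), a, a))))
Match R4:  consume c, d, h(h(d, a, a), a, a);  x := a, y := comb(a, g(comb(a, c, d))), z := h(d, a, a)
The variable takes the whole remainder — replace the entire application.
Giving:  comb(a, c, d, f(h(g(comb(a, c, d, g(a), h(a, d, c))), f(comb(a, c, h(a, a, a)), f(comb(a, c), comb(c, d))), comb(a, c, d, g(a))), h(h(d, a, a), h(d, a, a), comb(a, g(comb(a, c, d)), h(d, a, a)))))

Answer: comb(a, c, d, f(h(g(comb(a, c, d, g(a), h(a, d, c))), f(comb(a, c, h(a, a, a)), f(comb(a, c), comb(c, d))), comb(a, c, d, g(a))), h(h(d, a, a), h(d, a, a), comb(a, g(comb(a, c, d)), h(d, a, a)))))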